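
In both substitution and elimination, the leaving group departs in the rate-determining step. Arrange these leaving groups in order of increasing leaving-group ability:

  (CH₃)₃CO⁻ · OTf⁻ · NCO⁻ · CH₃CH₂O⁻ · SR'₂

(CH₃)₃CO⁻ < CH₃CH₂O⁻ < NCO⁻ < SR'₂ < OTf⁻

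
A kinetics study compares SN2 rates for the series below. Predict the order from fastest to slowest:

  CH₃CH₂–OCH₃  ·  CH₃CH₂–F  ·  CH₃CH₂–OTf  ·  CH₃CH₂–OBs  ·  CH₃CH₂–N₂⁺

CH₃CH₂–N₂⁺ > CH₃CH₂–OTf > CH₃CH₂–OBs > CH₃CH₂–F > CH₃CH₂–OCH₃

With the same alkyl group throughout, only the leaving group differentiates the rates.
Leaving-group ability tracks the stability of the departed species; conjugate-acid pKₐ is the usual yardstick (lower pKₐ → better LG).
CH₃CH₂–N₂⁺ loses N₂: no meaningful conjugate acid; N₂ departs as an exceptionally stable neutral molecule
CH₃CH₂–OTf loses OTf⁻: pKₐ(CF₃SO₃H (triflic acid)) ≈ -14
CH₃CH₂–OBs loses OBs⁻: pKₐ(p-BrC₆H₄SO₃H) ≈ -2.8
CH₃CH₂–F loses F⁻: pKₐ(HF) ≈ 3.2
CH₃CH₂–OCH₃ loses CH₃O⁻: pKₐ(CH₃OH) ≈ 15.5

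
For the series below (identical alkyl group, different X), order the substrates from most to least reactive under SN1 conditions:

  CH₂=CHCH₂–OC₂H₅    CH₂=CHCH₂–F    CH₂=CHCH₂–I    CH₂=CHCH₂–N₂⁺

CH₂=CHCH₂–N₂⁺ > CH₂=CHCH₂–I > CH₂=CHCH₂–F > CH₂=CHCH₂–OC₂H₅

The skeletons are identical, so relative rate is governed entirely by leaving-group ability.
Rank by basicity of the departing species: weakest base leaves most easily.
CH₂=CHCH₂–N₂⁺ loses N₂: no meaningful conjugate acid; N₂ departs as an exceptionally stable neutral molecule
CH₂=CHCH₂–I loses I⁻: pKₐ(HI) ≈ -10
CH₂=CHCH₂–F loses F⁻: pKₐ(HF) ≈ 3.2
CH₂=CHCH₂–OC₂H₅ loses CH₃CH₂O⁻: pKₐ(CH₃CH₂OH) ≈ 16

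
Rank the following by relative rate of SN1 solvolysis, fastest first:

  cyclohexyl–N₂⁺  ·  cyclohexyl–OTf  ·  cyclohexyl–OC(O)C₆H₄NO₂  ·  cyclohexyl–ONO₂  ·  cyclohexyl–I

The skeletons are identical, so relative rate is governed entirely by leaving-group ability.
A good leaving group is a weak base: the lower the pKₐ of its conjugate acid, the more readily it departs.
cyclohexyl–N₂⁺ loses N₂: no meaningful conjugate acid; N₂ departs as an exceptionally stable neutral molecule
cyclohexyl–OTf loses OTf⁻: pKₐ(CF₃SO₃H (triflic acid)) ≈ -14
cyclohexyl–I loses I⁻: pKₐ(HI) ≈ -10
cyclohexyl–ONO₂ loses NO₃⁻: pKₐ(HNO₃) ≈ -1.3
cyclohexyl–OC(O)C₆H₄NO₂ loses p-O₂N–C₆H₄–COO⁻: pKₐ(p-nitrobenzoic acid) ≈ 3.4

cyclohexyl–N₂⁺ > cyclohexyl–OTf > cyclohexyl–I > cyclohexyl–ONO₂ > cyclohexyl–OC(O)C₆H₄NO₂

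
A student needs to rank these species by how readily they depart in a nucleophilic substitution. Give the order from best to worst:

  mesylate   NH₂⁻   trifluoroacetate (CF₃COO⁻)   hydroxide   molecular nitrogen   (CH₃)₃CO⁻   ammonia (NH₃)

Rank by basicity of the departing species: weakest base leaves most easily.
molecular nitrogen: no meaningful conjugate acid; N₂ departs as an exceptionally stable neutral molecule
mesylate: pKₐ(CH₃SO₃H (MsOH)) ≈ -1.9
trifluoroacetate (CF₃COO⁻): pKₐ(CF₃COOH) ≈ 0.2
ammonia (NH₃): pKₐ(NH₄⁺) ≈ 9.2
hydroxide: pKₐ(H₂O) ≈ 15.7
(CH₃)₃CO⁻: pKₐ(t-BuOH) ≈ 18
NH₂⁻: pKₐ(NH₃) ≈ 38

molecular nitrogen > mesylate > trifluoroacetate (CF₃COO⁻) > ammonia (NH₃) > hydroxide > (CH₃)₃CO⁻ > NH₂⁻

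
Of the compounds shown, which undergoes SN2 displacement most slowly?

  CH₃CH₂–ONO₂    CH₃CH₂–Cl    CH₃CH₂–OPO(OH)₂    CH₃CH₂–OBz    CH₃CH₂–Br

Same R in every case — rank the leaving groups.
Rank by basicity of the departing species: weakest base leaves most easily.
CH₃CH₂–Br loses Br⁻: pKₐ(HBr) ≈ -9
CH₃CH₂–Cl loses Cl⁻: pKₐ(HCl) ≈ -7
CH₃CH₂–ONO₂ loses NO₃⁻: pKₐ(HNO₃) ≈ -1.3
CH₃CH₂–OPO(OH)₂ loses H₂PO₄⁻: pKₐ(H₃PO₄) ≈ 2.1
CH₃CH₂–OBz loses PhCOO⁻: pKₐ(C₆H₅COOH) ≈ 4.2

CH₃CH₂–OBz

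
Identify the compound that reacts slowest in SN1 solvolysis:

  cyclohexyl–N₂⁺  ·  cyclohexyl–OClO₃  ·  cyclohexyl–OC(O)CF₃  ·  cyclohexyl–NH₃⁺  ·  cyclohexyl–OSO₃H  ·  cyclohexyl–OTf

cyclohexyl–NH₃⁺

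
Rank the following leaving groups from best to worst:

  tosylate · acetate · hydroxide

tosylate > acetate > hydroxide

The more stable X⁻ (or X) is on its own — i.e. the weaker a base it is — the better a leaving group it makes.
tosylate: pKₐ(p-CH₃C₆H₄SO₃H (TsOH)) ≈ -2.8
acetate: pKₐ(CH₃COOH) ≈ 4.8
hydroxide: pKₐ(H₂O) ≈ 15.7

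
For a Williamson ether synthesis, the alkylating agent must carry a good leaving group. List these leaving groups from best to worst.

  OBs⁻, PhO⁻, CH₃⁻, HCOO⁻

OBs⁻ > HCOO⁻ > PhO⁻ > CH₃⁻

Rank by basicity of the departing species: weakest base leaves most easily.
OBs⁻: pKₐ(p-BrC₆H₄SO₃H) ≈ -2.8 — arenesulfonate with a p-bromo substituent
HCOO⁻: pKₐ(HCOOH) ≈ 3.8 — resonance-stabilised carboxylate
PhO⁻: pKₐ(C₆H₅OH (phenol)) ≈ 10 — resonance into the ring helps, but still a poor LG
CH₃⁻: pKₐ(CH₄) ≈ 48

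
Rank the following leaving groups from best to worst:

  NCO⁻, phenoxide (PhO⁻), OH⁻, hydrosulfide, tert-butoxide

Leaving-group ability tracks the stability of the departed species; conjugate-acid pKₐ is the usual yardstick (lower pKₐ → better LG).
NCO⁻: pKₐ(HOCN) ≈ 3.5 — resonance between N and O
hydrosulfide: pKₐ(H₂S) ≈ 7 — larger and more polarisable than the oxygen analogue
phenoxide (PhO⁻): pKₐ(C₆H₅OH (phenol)) ≈ 10 — resonance into the ring helps, but still a poor LG
OH⁻: pKₐ(H₂O) ≈ 15.7
tert-butoxide: pKₐ(t-BuOH) ≈ 18

NCO⁻ > hydrosulfide > phenoxide (PhO⁻) > OH⁻ > tert-butoxide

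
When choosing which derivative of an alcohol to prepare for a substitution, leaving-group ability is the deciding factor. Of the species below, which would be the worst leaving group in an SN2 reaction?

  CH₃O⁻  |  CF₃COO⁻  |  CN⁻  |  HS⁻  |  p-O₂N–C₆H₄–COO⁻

CH₃O⁻

Rank by basicity of the departing species: weakest base leaves most easily.
CF₃COO⁻: pKₐ(CF₃COOH) ≈ 0.2
p-O₂N–C₆H₄–COO⁻: pKₐ(p-nitrobenzoic acid) ≈ 3.4
HS⁻: pKₐ(H₂S) ≈ 7
CN⁻: pKₐ(HCN) ≈ 9.2
CH₃O⁻: pKₐ(CH₃OH) ≈ 15.5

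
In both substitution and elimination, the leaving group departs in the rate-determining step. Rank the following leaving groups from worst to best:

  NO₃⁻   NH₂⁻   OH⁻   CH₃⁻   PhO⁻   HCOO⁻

CH₃⁻ < NH₂⁻ < OH⁻ < PhO⁻ < HCOO⁻ < NO₃⁻

NO₃⁻: pKₐ(HNO₃) ≈ -1.3
HCOO⁻: pKₐ(HCOOH) ≈ 3.8
PhO⁻: pKₐ(C₆H₅OH (phenol)) ≈ 10
OH⁻: pKₐ(H₂O) ≈ 15.7
NH₂⁻: pKₐ(NH₃) ≈ 38
CH₃⁻: pKₐ(CH₄) ≈ 48
The question asks for worst first, so the sequence is read in increasing leaving-group ability.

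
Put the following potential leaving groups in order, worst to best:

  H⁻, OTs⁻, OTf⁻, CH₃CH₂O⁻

H⁻ < CH₃CH₂O⁻ < OTs⁻ < OTf⁻

Leaving-group ability tracks the stability of the departed species; conjugate-acid pKₐ is the usual yardstick (lower pKₐ → better LG).
OTf⁻: pKₐ(CF₃SO₃H (triflic acid)) ≈ -14
OTs⁻: pKₐ(p-CH₃C₆H₄SO₃H (TsOH)) ≈ -2.8 — resonance-delocalised arenesulfonate
CH₃CH₂O⁻: pKₐ(CH₃CH₂OH) ≈ 16
H⁻: pKₐ(H₂) ≈ 36 — extremely strong base; leaves only in special hydride-transfer contexts
Reversing gives the worst-to-best order requested.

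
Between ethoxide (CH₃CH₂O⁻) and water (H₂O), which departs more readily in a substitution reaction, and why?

water (H₂O) is the better leaving group.
pKₐ(H₃O⁺) ≈ -1.7 versus pKₐ(CH₃CH₂OH) ≈ 16: water (H₂O) is the much weaker base.
Neutral; leaves from a protonated alcohol (R–OH₂⁺).

water (H₂O)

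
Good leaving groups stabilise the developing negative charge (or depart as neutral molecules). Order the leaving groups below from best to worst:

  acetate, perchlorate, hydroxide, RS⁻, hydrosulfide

perchlorate: pKₐ(HClO₄) ≈ -10
acetate: pKₐ(CH₃COOH) ≈ 4.8 — resonance-stabilised but still a weak base
hydrosulfide: pKₐ(H₂S) ≈ 7 — larger and more polarisable than the oxygen analogue
RS⁻: pKₐ(RSH (a thiol)) ≈ 10.5 — moderately basic; rarely leaves without activation
hydroxide: pKₐ(H₂O) ≈ 15.7 — strong base; essentially never leaves without prior activation

perchlorate > acetate > hydrosulfide > RS⁻ > hydroxide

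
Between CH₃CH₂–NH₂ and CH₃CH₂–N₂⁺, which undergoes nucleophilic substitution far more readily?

From CH₃CH₂–NH₂ the departing group would be NH₂⁻ (pKₐ(NH₃) ≈ 38). Extremely strong base; never a leaving group.
From CH₃CH₂–N₂⁺ the leaving group is N₂ (no meaningful conjugate acid; N₂ departs as an exceptionally stable neutral molecule).
(In practice CH₃CH₂–N₂⁺ is made from CH₃CH₂–NH₂ by diazotisation (NaNO₂ / HCl, 0 °C), generating a diazonium salt that expels N₂.)

CH₃CH₂–N₂⁺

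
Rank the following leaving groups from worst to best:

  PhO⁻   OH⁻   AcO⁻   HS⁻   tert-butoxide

Rank by basicity of the departing species: weakest base leaves most easily.
AcO⁻: pKₐ(CH₃COOH) ≈ 4.8
HS⁻: pKₐ(H₂S) ≈ 7
PhO⁻: pKₐ(C₆H₅OH (phenol)) ≈ 10
OH⁻: pKₐ(H₂O) ≈ 15.7
tert-butoxide: pKₐ(t-BuOH) ≈ 18
Listed from poorest to best leaving group as asked.

tert-butoxide < OH⁻ < PhO⁻ < HS⁻ < AcO⁻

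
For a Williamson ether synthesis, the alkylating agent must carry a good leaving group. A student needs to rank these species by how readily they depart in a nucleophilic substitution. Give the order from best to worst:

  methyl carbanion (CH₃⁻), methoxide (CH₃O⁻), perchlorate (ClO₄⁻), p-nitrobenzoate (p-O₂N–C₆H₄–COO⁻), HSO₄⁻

The more stable X⁻ (or X) is on its own — i.e. the weaker a base it is — the better a leaving group it makes.
perchlorate (ClO₄⁻): pKₐ(HClO₄) ≈ -10
HSO₄⁻: pKₐ(H₂SO₄) ≈ -3
p-nitrobenzoate (p-O₂N–C₆H₄–COO⁻): pKₐ(p-nitrobenzoic acid) ≈ 3.4
methoxide (CH₃O⁻): pKₐ(CH₃OH) ≈ 15.5
methyl carbanion (CH₃⁻): pKₐ(CH₄) ≈ 48

perchlorate (ClO₄⁻) > HSO₄⁻ > p-nitrobenzoate (p-O₂N–C₆H₄–COO⁻) > methoxide (CH₃O⁻) > methyl carbanion (CH₃⁻)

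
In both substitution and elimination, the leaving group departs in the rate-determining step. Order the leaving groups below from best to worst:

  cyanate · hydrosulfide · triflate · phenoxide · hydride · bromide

triflate > bromide > cyanate > hydrosulfide > phenoxide > hydride

triflate: pKₐ(CF₃SO₃H (triflic acid)) ≈ -14 — charge spread over three oxygens and a CF₃ group; the premier leaving group in synthesis
bromide: pKₐ(HBr) ≈ -9
cyanate: pKₐ(HOCN) ≈ 3.5 — resonance between N and O
hydrosulfide: pKₐ(H₂S) ≈ 7 — larger and more polarisable than the oxygen analogue
phenoxide: pKₐ(C₆H₅OH (phenol)) ≈ 10 — resonance into the ring helps, but still a poor LG
hydride: pKₐ(H₂) ≈ 36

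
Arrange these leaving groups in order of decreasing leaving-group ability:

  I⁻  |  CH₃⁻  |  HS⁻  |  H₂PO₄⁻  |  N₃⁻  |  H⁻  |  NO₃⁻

A good leaving group is a weak base: the lower the pKₐ of its conjugate acid, the more readily it departs.
I⁻: pKₐ(HI) ≈ -10 — large, highly polarisable; very weak base
NO₃⁻: pKₐ(HNO₃) ≈ -1.3 — resonance-delocalised over three oxygens
H₂PO₄⁻: pKₐ(H₃PO₄) ≈ 2.1 — moderate base; biological leaving group after further activation
N₃⁻: pKₐ(HN₃) ≈ 4.7 — linear, resonance-stabilised
HS⁻: pKₐ(H₂S) ≈ 7
H⁻: pKₐ(H₂) ≈ 36
CH₃⁻: pKₐ(CH₄) ≈ 48

I⁻ > NO₃⁻ > H₂PO₄⁻ > N₃⁻ > HS⁻ > H⁻ > CH₃⁻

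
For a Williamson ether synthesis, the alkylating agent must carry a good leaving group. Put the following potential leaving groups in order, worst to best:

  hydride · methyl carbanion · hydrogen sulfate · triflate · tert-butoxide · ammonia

methyl carbanion < hydride < tert-butoxide < ammonia < hydrogen sulfate < triflate

A good leaving group is a weak base: the lower the pKₐ of its conjugate acid, the more readily it departs.
triflate: pKₐ(CF₃SO₃H (triflic acid)) ≈ -14
hydrogen sulfate: pKₐ(H₂SO₄) ≈ -3
ammonia: pKₐ(NH₄⁺) ≈ 9.2
tert-butoxide: pKₐ(t-BuOH) ≈ 18
hydride: pKₐ(H₂) ≈ 36 — extremely strong base; leaves only in special hydride-transfer contexts
methyl carbanion: pKₐ(CH₄) ≈ 48
Reversing gives the worst-to-best order requested.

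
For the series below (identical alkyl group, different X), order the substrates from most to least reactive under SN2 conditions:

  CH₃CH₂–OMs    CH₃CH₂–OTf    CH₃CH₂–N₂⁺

CH₃CH₂–N₂⁺ > CH₃CH₂–OTf > CH₃CH₂–OMs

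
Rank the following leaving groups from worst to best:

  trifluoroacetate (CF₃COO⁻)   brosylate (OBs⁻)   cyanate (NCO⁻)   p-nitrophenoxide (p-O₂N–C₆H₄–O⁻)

p-nitrophenoxide (p-O₂N–C₆H₄–O⁻) < cyanate (NCO⁻) < trifluoroacetate (CF₃COO⁻) < brosylate (OBs⁻)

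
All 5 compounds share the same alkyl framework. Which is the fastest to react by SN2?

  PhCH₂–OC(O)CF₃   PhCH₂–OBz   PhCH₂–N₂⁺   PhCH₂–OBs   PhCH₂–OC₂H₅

PhCH₂–N₂⁺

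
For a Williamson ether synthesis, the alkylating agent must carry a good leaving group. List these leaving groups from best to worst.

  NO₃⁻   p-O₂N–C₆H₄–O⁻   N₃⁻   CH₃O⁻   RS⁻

NO₃⁻ > N₃⁻ > p-O₂N–C₆H₄–O⁻ > RS⁻ > CH₃O⁻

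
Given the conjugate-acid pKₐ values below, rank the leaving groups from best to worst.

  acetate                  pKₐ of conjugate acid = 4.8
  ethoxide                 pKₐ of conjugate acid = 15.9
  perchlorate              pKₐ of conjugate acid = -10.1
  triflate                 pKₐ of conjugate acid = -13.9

Lower conjugate-acid pKₐ ⇒ weaker base ⇒ better leaving group.
Sorting by the given values: triflate (-13.9), perchlorate (-10.1), acetate (4.8), ethoxide (15.9).

triflate > perchlorate > acetate > ethoxide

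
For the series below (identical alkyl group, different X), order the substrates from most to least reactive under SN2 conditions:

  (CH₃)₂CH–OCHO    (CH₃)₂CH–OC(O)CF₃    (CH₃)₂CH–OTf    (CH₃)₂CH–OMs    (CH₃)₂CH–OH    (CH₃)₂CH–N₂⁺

(CH₃)₂CH–N₂⁺ > (CH₃)₂CH–OTf > (CH₃)₂CH–OMs > (CH₃)₂CH–OC(O)CF₃ > (CH₃)₂CH–OCHO > (CH₃)₂CH–OH

The skeletons are identical, so relative rate is governed entirely by leaving-group ability.
The more stable X⁻ (or X) is on its own — i.e. the weaker a base it is — the better a leaving group it makes.
(CH₃)₂CH–N₂⁺ loses N₂: no meaningful conjugate acid; N₂ departs as an exceptionally stable neutral molecule
(CH₃)₂CH–OTf loses OTf⁻: pKₐ(CF₃SO₃H (triflic acid)) ≈ -14
(CH₃)₂CH–OMs loses OMs⁻: pKₐ(CH₃SO₃H (MsOH)) ≈ -1.9
(CH₃)₂CH–OC(O)CF₃ loses CF₃COO⁻: pKₐ(CF₃COOH) ≈ 0.2
(CH₃)₂CH–OCHO loses HCOO⁻: pKₐ(HCOOH) ≈ 3.8
(CH₃)₂CH–OH loses OH⁻: pKₐ(H₂O) ≈ 15.7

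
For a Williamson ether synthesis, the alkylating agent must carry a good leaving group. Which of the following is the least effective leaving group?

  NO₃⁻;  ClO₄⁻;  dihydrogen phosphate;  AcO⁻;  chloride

AcO⁻

The more stable X⁻ (or X) is on its own — i.e. the weaker a base it is — the better a leaving group it makes.
ClO₄⁻: pKₐ(HClO₄) ≈ -10
chloride: pKₐ(HCl) ≈ -7
NO₃⁻: pKₐ(HNO₃) ≈ -1.3
dihydrogen phosphate: pKₐ(H₃PO₄) ≈ 2.1
AcO⁻: pKₐ(CH₃COOH) ≈ 4.8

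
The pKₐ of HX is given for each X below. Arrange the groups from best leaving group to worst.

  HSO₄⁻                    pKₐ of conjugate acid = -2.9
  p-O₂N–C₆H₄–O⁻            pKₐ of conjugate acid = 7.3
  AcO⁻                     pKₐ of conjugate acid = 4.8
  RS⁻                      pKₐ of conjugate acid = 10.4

Lower conjugate-acid pKₐ ⇒ weaker base ⇒ better leaving group.
Sorting by the given values: HSO₄⁻ (-2.9), AcO⁻ (4.8), p-O₂N–C₆H₄–O⁻ (7.3), RS⁻ (10.4).

HSO₄⁻ > AcO⁻ > p-O₂N–C₆H₄–O⁻ > RS⁻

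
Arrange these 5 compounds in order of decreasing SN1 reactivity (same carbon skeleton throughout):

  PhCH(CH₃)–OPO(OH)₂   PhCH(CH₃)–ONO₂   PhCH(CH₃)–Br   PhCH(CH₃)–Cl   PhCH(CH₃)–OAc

Same R in every case — rank the leaving groups.
A good leaving group is a weak base: the lower the pKₐ of its conjugate acid, the more readily it departs.
PhCH(CH₃)–Br loses Br⁻: pKₐ(HBr) ≈ -9
PhCH(CH₃)–Cl loses Cl⁻: pKₐ(HCl) ≈ -7
PhCH(CH₃)–ONO₂ loses NO₃⁻: pKₐ(HNO₃) ≈ -1.3
PhCH(CH₃)–OPO(OH)₂ loses H₂PO₄⁻: pKₐ(H₃PO₄) ≈ 2.1
PhCH(CH₃)–OAc loses AcO⁻: pKₐ(CH₃COOH) ≈ 4.8

PhCH(CH₃)–Br > PhCH(CH₃)–Cl > PhCH(CH₃)–ONO₂ > PhCH(CH₃)–OPO(OH)₂ > PhCH(CH₃)–OAc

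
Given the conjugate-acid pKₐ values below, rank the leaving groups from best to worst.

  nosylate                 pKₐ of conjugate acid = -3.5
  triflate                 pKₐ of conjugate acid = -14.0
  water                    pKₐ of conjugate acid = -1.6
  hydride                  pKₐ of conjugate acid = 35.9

Lower conjugate-acid pKₐ ⇒ weaker base ⇒ better leaving group.
Sorting by the given values: triflate (-14.0), nosylate (-3.5), water (-1.6), hydride (35.9).

triflate > nosylate > water > hydride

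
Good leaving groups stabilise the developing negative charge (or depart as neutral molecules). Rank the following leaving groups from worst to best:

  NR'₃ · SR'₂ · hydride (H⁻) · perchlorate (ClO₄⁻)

hydride (H⁻) < NR'₃ < SR'₂ < perchlorate (ClO₄⁻)

perchlorate (ClO₄⁻): pKₐ(HClO₄) ≈ -10
SR'₂: pKₐ(R'₂SH⁺) ≈ -7 — neutral; leaves from a sulfonium salt (R–SR'₂⁺)
NR'₃: pKₐ(R'₃NH⁺) ≈ 10.7
hydride (H⁻): pKₐ(H₂) ≈ 36 — extremely strong base; leaves only in special hydride-transfer contexts
Listed from poorest to best leaving group as asked.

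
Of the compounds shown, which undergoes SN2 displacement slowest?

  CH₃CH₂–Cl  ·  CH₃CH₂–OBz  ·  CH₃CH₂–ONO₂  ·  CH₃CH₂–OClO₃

With the same alkyl group throughout, only the leaving group differentiates the rates.
The more stable X⁻ (or X) is on its own — i.e. the weaker a base it is — the better a leaving group it makes.
CH₃CH₂–OClO₃ loses ClO₄⁻: pKₐ(HClO₄) ≈ -10
CH₃CH₂–Cl loses Cl⁻: pKₐ(HCl) ≈ -7
CH₃CH₂–ONO₂ loses NO₃⁻: pKₐ(HNO₃) ≈ -1.3
CH₃CH₂–OBz loses PhCOO⁻: pKₐ(C₆H₅COOH) ≈ 4.2

CH₃CH₂–OBz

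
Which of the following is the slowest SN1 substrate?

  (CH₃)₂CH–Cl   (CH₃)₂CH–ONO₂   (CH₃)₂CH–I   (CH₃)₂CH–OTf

(CH₃)₂CH–ONO₂

Same R in every case — rank the leaving groups.
A good leaving group is a weak base: the lower the pKₐ of its conjugate acid, the more readily it departs.
(CH₃)₂CH–OTf loses OTf⁻: pKₐ(CF₃SO₃H (triflic acid)) ≈ -14
(CH₃)₂CH–I loses I⁻: pKₐ(HI) ≈ -10
(CH₃)₂CH–Cl loses Cl⁻: pKₐ(HCl) ≈ -7
(CH₃)₂CH–ONO₂ loses NO₃⁻: pKₐ(HNO₃) ≈ -1.3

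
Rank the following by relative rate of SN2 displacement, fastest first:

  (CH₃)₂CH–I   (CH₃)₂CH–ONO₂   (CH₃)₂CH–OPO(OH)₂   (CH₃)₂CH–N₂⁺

(CH₃)₂CH–N₂⁺ > (CH₃)₂CH–I > (CH₃)₂CH–ONO₂ > (CH₃)₂CH–OPO(OH)₂

Same R in every case — rank the leaving groups.
Leaving-group ability tracks the stability of the departed species; conjugate-acid pKₐ is the usual yardstick (lower pKₐ → better LG).
(CH₃)₂CH–N₂⁺ loses N₂: no meaningful conjugate acid; N₂ departs as an exceptionally stable neutral molecule
(CH₃)₂CH–I loses I⁻: pKₐ(HI) ≈ -10
(CH₃)₂CH–ONO₂ loses NO₃⁻: pKₐ(HNO₃) ≈ -1.3
(CH₃)₂CH–OPO(OH)₂ loses H₂PO₄⁻: pKₐ(H₃PO₄) ≈ 2.1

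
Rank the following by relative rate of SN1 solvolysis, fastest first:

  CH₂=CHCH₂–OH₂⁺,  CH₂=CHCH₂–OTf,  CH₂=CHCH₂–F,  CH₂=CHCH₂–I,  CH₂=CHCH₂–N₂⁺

Same R in every case — rank the leaving groups.
Rank by basicity of the departing species: weakest base leaves most easily.
CH₂=CHCH₂–N₂⁺ loses N₂: no meaningful conjugate acid; N₂ departs as an exceptionally stable neutral molecule
CH₂=CHCH₂–OTf loses OTf⁻: pKₐ(CF₃SO₃H (triflic acid)) ≈ -14
CH₂=CHCH₂–I loses I⁻: pKₐ(HI) ≈ -10
CH₂=CHCH₂–OH₂⁺ loses H₂O: pKₐ(H₃O⁺) ≈ -1.7
CH₂=CHCH₂–F loses F⁻: pKₐ(HF) ≈ 3.2

CH₂=CHCH₂–N₂⁺ > CH₂=CHCH₂–OTf > CH₂=CHCH₂–I > CH₂=CHCH₂–OH₂⁺ > CH₂=CHCH₂–F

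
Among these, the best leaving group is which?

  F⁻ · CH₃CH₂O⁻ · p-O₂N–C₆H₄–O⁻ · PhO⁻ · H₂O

H₂O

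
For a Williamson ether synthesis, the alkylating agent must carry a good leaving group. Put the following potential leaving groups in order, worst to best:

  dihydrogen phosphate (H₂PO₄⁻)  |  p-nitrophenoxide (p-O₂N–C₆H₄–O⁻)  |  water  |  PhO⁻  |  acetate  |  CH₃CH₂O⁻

Leaving-group ability tracks the stability of the departed species; conjugate-acid pKₐ is the usual yardstick (lower pKₐ → better LG).
water: pKₐ(H₃O⁺) ≈ -1.7 — neutral; leaves from a protonated alcohol (R–OH₂⁺)
dihydrogen phosphate (H₂PO₄⁻): pKₐ(H₃PO₄) ≈ 2.1
acetate: pKₐ(CH₃COOH) ≈ 4.8 — resonance-stabilised but still a weak base
p-nitrophenoxide (p-O₂N–C₆H₄–O⁻): pKₐ(p-nitrophenol) ≈ 7.2 — nitro group delocalises the charge; the classic chromogenic LG
PhO⁻: pKₐ(C₆H₅OH (phenol)) ≈ 10 — resonance into the ring helps, but still a poor LG
CH₃CH₂O⁻: pKₐ(CH₃CH₂OH) ≈ 16 — strong base; alkoxides do not leave unassisted
Listed from poorest to best leaving group as asked.

CH₃CH₂O⁻ < PhO⁻ < p-nitrophenoxide (p-O₂N–C₆H₄–O⁻) < acetate < dihydrogen phosphate (H₂PO₄⁻) < water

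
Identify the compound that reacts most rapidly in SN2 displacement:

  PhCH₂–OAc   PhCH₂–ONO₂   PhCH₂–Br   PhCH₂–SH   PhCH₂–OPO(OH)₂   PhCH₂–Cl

Identical carbon frameworks mean the comparison reduces to leaving-group quality.
The more stable X⁻ (or X) is on its own — i.e. the weaker a base it is — the better a leaving group it makes.
PhCH₂–Br loses Br⁻: pKₐ(HBr) ≈ -9
PhCH₂–Cl loses Cl⁻: pKₐ(HCl) ≈ -7
PhCH₂–ONO₂ loses NO₃⁻: pKₐ(HNO₃) ≈ -1.3
PhCH₂–OPO(OH)₂ loses H₂PO₄⁻: pKₐ(H₃PO₄) ≈ 2.1
PhCH₂–OAc loses AcO⁻: pKₐ(CH₃COOH) ≈ 4.8
PhCH₂–SH loses HS⁻: pKₐ(H₂S) ≈ 7

PhCH₂–Br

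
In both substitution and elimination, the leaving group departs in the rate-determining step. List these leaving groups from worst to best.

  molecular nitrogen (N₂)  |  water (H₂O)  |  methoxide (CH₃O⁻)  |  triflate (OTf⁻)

The more stable X⁻ (or X) is on its own — i.e. the weaker a base it is — the better a leaving group it makes.
molecular nitrogen (N₂): no meaningful conjugate acid; N₂ departs as an exceptionally stable neutral molecule
triflate (OTf⁻): pKₐ(CF₃SO₃H (triflic acid)) ≈ -14
water (H₂O): pKₐ(H₃O⁺) ≈ -1.7
methoxide (CH₃O⁻): pKₐ(CH₃OH) ≈ 15.5
Reversing gives the worst-to-best order requested.

methoxide (CH₃O⁻) < water (H₂O) < triflate (OTf⁻) < molecular nitrogen (N₂)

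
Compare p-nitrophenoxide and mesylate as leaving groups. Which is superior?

mesylate

mesylate is the better leaving group.
pKₐ(CH₃SO₃H (MsOH)) ≈ -1.9 versus pKₐ(p-nitrophenol) ≈ 7.2: mesylate is the much weaker base.
Resonance-delocalised alkanesulfonate.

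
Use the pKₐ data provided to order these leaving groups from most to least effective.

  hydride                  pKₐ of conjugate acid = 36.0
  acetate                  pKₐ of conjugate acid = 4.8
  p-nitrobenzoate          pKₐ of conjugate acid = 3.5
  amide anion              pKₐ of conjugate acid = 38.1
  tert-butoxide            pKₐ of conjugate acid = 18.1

Lower conjugate-acid pKₐ ⇒ weaker base ⇒ better leaving group.
Sorting by the given values: p-nitrobenzoate (3.5), acetate (4.8), tert-butoxide (18.1), hydride (36.0), amide anion (38.1).

p-nitrobenzoate > acetate > tert-butoxide > hydride > amide anion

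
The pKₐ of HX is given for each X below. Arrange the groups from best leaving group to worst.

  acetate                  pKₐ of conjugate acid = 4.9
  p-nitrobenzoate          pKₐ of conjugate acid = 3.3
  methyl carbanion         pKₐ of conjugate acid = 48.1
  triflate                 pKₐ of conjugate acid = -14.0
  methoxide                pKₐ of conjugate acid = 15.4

triflate > p-nitrobenzoate > acetate > methoxide > methyl carbanion

Lower conjugate-acid pKₐ ⇒ weaker base ⇒ better leaving group.
Sorting by the given values: triflate (-14.0), p-nitrobenzoate (3.3), acetate (4.9), methoxide (15.4), methyl carbanion (48.1).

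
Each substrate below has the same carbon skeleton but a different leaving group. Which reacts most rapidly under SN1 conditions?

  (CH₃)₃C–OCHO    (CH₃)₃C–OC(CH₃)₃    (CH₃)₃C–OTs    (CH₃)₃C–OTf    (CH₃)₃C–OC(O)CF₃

(CH₃)₃C–OTf

Identical carbon frameworks mean the comparison reduces to leaving-group quality.
A good leaving group is a weak base: the lower the pKₐ of its conjugate acid, the more readily it departs.
(CH₃)₃C–OTf loses OTf⁻: pKₐ(CF₃SO₃H (triflic acid)) ≈ -14
(CH₃)₃C–OTs loses OTs⁻: pKₐ(p-CH₃C₆H₄SO₃H (TsOH)) ≈ -2.8
(CH₃)₃C–OC(O)CF₃ loses CF₃COO⁻: pKₐ(CF₃COOH) ≈ 0.2
(CH₃)₃C–OCHO loses HCOO⁻: pKₐ(HCOOH) ≈ 3.8
(CH₃)₃C–OC(CH₃)₃ loses (CH₃)₃CO⁻: pKₐ(t-BuOH) ≈ 18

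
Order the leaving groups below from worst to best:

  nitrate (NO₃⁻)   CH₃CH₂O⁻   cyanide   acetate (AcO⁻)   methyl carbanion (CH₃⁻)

methyl carbanion (CH₃⁻) < CH₃CH₂O⁻ < cyanide < acetate (AcO⁻) < nitrate (NO₃⁻)

Rank by basicity of the departing species: weakest base leaves most easily.
nitrate (NO₃⁻): pKₐ(HNO₃) ≈ -1.3 — resonance-delocalised over three oxygens
acetate (AcO⁻): pKₐ(CH₃COOH) ≈ 4.8 — resonance-stabilised but still a weak base
cyanide: pKₐ(HCN) ≈ 9.2 — sp carbon stabilises the charge somewhat, but still a poor LG
CH₃CH₂O⁻: pKₐ(CH₃CH₂OH) ≈ 16 — strong base; alkoxides do not leave unassisted
methyl carbanion (CH₃⁻): pKₐ(CH₄) ≈ 48 — unstabilised carbanion; the worst conceivable leaving group
Reversing gives the worst-to-best order requested.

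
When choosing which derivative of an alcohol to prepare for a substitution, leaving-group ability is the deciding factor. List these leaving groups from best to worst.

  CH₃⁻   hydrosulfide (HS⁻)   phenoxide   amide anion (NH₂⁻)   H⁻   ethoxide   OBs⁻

OBs⁻ > hydrosulfide (HS⁻) > phenoxide > ethoxide > H⁻ > amide anion (NH₂⁻) > CH₃⁻

Rank by basicity of the departing species: weakest base leaves most easily.
OBs⁻: pKₐ(p-BrC₆H₄SO₃H) ≈ -2.8
hydrosulfide (HS⁻): pKₐ(H₂S) ≈ 7 — larger and more polarisable than the oxygen analogue
phenoxide: pKₐ(C₆H₅OH (phenol)) ≈ 10 — resonance into the ring helps, but still a poor LG
ethoxide: pKₐ(CH₃CH₂OH) ≈ 16
H⁻: pKₐ(H₂) ≈ 36 — extremely strong base; leaves only in special hydride-transfer contexts
amide anion (NH₂⁻): pKₐ(NH₃) ≈ 38 — extremely strong base; never a leaving group
CH₃⁻: pKₐ(CH₄) ≈ 48 — unstabilised carbanion; the worst conceivable leaving group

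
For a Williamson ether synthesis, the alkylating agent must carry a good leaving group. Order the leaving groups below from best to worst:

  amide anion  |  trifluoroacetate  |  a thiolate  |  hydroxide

The more stable X⁻ (or X) is on its own — i.e. the weaker a base it is — the better a leaving group it makes.
trifluoroacetate: pKₐ(CF₃COOH) ≈ 0.2 — strongly electron-withdrawing CF₃ stabilises the carboxylate
a thiolate: pKₐ(RSH (a thiol)) ≈ 10.5
hydroxide: pKₐ(H₂O) ≈ 15.7
amide anion: pKₐ(NH₃) ≈ 38 — extremely strong base; never a leaving group

trifluoroacetate > a thiolate > hydroxide > amide anion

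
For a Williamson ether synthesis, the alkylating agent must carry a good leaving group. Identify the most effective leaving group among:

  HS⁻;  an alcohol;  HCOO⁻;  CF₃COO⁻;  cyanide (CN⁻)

The more stable X⁻ (or X) is on its own — i.e. the weaker a base it is — the better a leaving group it makes.
an alcohol: pKₐ(R'OH₂⁺) ≈ -2.4
CF₃COO⁻: pKₐ(CF₃COOH) ≈ 0.2
HCOO⁻: pKₐ(HCOOH) ≈ 3.8
HS⁻: pKₐ(H₂S) ≈ 7
cyanide (CN⁻): pKₐ(HCN) ≈ 9.2

an alcohol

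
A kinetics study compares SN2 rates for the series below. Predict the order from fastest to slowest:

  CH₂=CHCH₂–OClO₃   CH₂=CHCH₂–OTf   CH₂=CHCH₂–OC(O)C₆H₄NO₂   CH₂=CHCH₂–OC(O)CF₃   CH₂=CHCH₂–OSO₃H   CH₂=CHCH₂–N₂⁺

Identical carbon frameworks mean the comparison reduces to leaving-group quality.
The more stable X⁻ (or X) is on its own — i.e. the weaker a base it is — the better a leaving group it makes.
CH₂=CHCH₂–N₂⁺ loses N₂: no meaningful conjugate acid; N₂ departs as an exceptionally stable neutral molecule
CH₂=CHCH₂–OTf loses OTf⁻: pKₐ(CF₃SO₃H (triflic acid)) ≈ -14
CH₂=CHCH₂–OClO₃ loses ClO₄⁻: pKₐ(HClO₄) ≈ -10
CH₂=CHCH₂–OSO₃H loses HSO₄⁻: pKₐ(H₂SO₄) ≈ -3
CH₂=CHCH₂–OC(O)CF₃ loses CF₃COO⁻: pKₐ(CF₃COOH) ≈ 0.2
CH₂=CHCH₂–OC(O)C₆H₄NO₂ loses p-O₂N–C₆H₄–COO⁻: pKₐ(p-nitrobenzoic acid) ≈ 3.4

CH₂=CHCH₂–N₂⁺ > CH₂=CHCH₂–OTf > CH₂=CHCH₂–OClO₃ > CH₂=CHCH₂–OSO₃H > CH₂=CHCH₂–OC(O)CF₃ > CH₂=CHCH₂–OC(O)C₆H₄NO₂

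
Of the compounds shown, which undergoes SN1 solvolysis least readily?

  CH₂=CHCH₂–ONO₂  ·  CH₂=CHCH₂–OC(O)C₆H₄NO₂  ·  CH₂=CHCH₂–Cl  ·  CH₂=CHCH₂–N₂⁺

CH₂=CHCH₂–OC(O)C₆H₄NO₂

Same R in every case — rank the leaving groups.
A good leaving group is a weak base: the lower the pKₐ of its conjugate acid, the more readily it departs.
CH₂=CHCH₂–N₂⁺ loses N₂: no meaningful conjugate acid; N₂ departs as an exceptionally stable neutral molecule
CH₂=CHCH₂–Cl loses Cl⁻: pKₐ(HCl) ≈ -7
CH₂=CHCH₂–ONO₂ loses NO₃⁻: pKₐ(HNO₃) ≈ -1.3
CH₂=CHCH₂–OC(O)C₆H₄NO₂ loses p-O₂N–C₆H₄–COO⁻: pKₐ(p-nitrobenzoic acid) ≈ 3.4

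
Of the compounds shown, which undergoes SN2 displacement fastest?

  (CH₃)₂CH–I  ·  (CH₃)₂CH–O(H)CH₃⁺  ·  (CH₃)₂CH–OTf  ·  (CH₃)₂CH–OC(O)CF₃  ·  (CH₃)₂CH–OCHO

Same R in every case — rank the leaving groups.
Leaving-group ability tracks the stability of the departed species; conjugate-acid pKₐ is the usual yardstick (lower pKₐ → better LG).
(CH₃)₂CH–OTf loses OTf⁻: pKₐ(CF₃SO₃H (triflic acid)) ≈ -14
(CH₃)₂CH–I loses I⁻: pKₐ(HI) ≈ -10
(CH₃)₂CH–O(H)CH₃⁺ loses R'OH: pKₐ(R'OH₂⁺) ≈ -2.4
(CH₃)₂CH–OC(O)CF₃ loses CF₃COO⁻: pKₐ(CF₃COOH) ≈ 0.2
(CH₃)₂CH–OCHO loses HCOO⁻: pKₐ(HCOOH) ≈ 3.8

(CH₃)₂CH–OTf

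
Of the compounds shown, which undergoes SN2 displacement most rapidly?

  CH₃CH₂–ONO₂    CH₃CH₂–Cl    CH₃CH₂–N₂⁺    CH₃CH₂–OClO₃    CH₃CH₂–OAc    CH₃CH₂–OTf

CH₃CH₂–N₂⁺

With the same alkyl group throughout, only the leaving group differentiates the rates.
A good leaving group is a weak base: the lower the pKₐ of its conjugate acid, the more readily it departs.
CH₃CH₂–N₂⁺ loses N₂: no meaningful conjugate acid; N₂ departs as an exceptionally stable neutral molecule
CH₃CH₂–OTf loses OTf⁻: pKₐ(CF₃SO₃H (triflic acid)) ≈ -14
CH₃CH₂–OClO₃ loses ClO₄⁻: pKₐ(HClO₄) ≈ -10
CH₃CH₂–Cl loses Cl⁻: pKₐ(HCl) ≈ -7
CH₃CH₂–ONO₂ loses NO₃⁻: pKₐ(HNO₃) ≈ -1.3
CH₃CH₂–OAc loses AcO⁻: pKₐ(CH₃COOH) ≈ 4.8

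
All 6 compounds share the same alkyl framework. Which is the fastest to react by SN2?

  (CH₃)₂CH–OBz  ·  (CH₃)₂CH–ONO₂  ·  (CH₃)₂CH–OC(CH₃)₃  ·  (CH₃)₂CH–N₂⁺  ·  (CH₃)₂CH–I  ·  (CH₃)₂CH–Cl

With the same alkyl group throughout, only the leaving group differentiates the rates.
Rank by basicity of the departing species: weakest base leaves most easily.
(CH₃)₂CH–N₂⁺ loses N₂: no meaningful conjugate acid; N₂ departs as an exceptionally stable neutral molecule
(CH₃)₂CH–I loses I⁻: pKₐ(HI) ≈ -10
(CH₃)₂CH–Cl loses Cl⁻: pKₐ(HCl) ≈ -7
(CH₃)₂CH–ONO₂ loses NO₃⁻: pKₐ(HNO₃) ≈ -1.3
(CH₃)₂CH–OBz loses PhCOO⁻: pKₐ(C₆H₅COOH) ≈ 4.2
(CH₃)₂CH–OC(CH₃)₃ loses (CH₃)₃CO⁻: pKₐ(t-BuOH) ≈ 18

(CH₃)₂CH–N₂⁺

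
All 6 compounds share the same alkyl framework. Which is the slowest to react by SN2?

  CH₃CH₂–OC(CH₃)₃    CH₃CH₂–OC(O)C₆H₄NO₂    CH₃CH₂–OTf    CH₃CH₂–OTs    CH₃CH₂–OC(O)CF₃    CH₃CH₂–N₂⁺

CH₃CH₂–OC(CH₃)₃

With the same alkyl group throughout, only the leaving group differentiates the rates.
The more stable X⁻ (or X) is on its own — i.e. the weaker a base it is — the better a leaving group it makes.
CH₃CH₂–N₂⁺ loses N₂: no meaningful conjugate acid; N₂ departs as an exceptionally stable neutral molecule
CH₃CH₂–OTf loses OTf⁻: pKₐ(CF₃SO₃H (triflic acid)) ≈ -14
CH₃CH₂–OTs loses OTs⁻: pKₐ(p-CH₃C₆H₄SO₃H (TsOH)) ≈ -2.8
CH₃CH₂–OC(O)CF₃ loses CF₃COO⁻: pKₐ(CF₃COOH) ≈ 0.2
CH₃CH₂–OC(O)C₆H₄NO₂ loses p-O₂N–C₆H₄–COO⁻: pKₐ(p-nitrobenzoic acid) ≈ 3.4
CH₃CH₂–OC(CH₃)₃ loses (CH₃)₃CO⁻: pKₐ(t-BuOH) ≈ 18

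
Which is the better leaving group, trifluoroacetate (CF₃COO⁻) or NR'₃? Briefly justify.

trifluoroacetate (CF₃COO⁻)

trifluoroacetate (CF₃COO⁻) is the better leaving group.
pKₐ(CF₃COOH) ≈ 0.2 versus pKₐ(R'₃NH⁺) ≈ 10.7: trifluoroacetate (CF₃COO⁻) is the much weaker base.
Strongly electron-withdrawing CF₃ stabilises the carboxylate.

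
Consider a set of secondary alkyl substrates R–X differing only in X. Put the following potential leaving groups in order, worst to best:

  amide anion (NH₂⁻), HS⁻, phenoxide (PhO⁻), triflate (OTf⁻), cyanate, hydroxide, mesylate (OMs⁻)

amide anion (NH₂⁻) < hydroxide < phenoxide (PhO⁻) < HS⁻ < cyanate < mesylate (OMs⁻) < triflate (OTf⁻)

Leaving-group ability tracks the stability of the departed species; conjugate-acid pKₐ is the usual yardstick (lower pKₐ → better LG).
triflate (OTf⁻): pKₐ(CF₃SO₃H (triflic acid)) ≈ -14 — charge spread over three oxygens and a CF₃ group; the premier leaving group in synthesis
mesylate (OMs⁻): pKₐ(CH₃SO₃H (MsOH)) ≈ -1.9
cyanate: pKₐ(HOCN) ≈ 3.5
HS⁻: pKₐ(H₂S) ≈ 7
phenoxide (PhO⁻): pKₐ(C₆H₅OH (phenol)) ≈ 10
hydroxide: pKₐ(H₂O) ≈ 15.7 — strong base; essentially never leaves without prior activation
amide anion (NH₂⁻): pKₐ(NH₃) ≈ 38
The question asks for worst first, so the sequence is read in increasing leaving-group ability.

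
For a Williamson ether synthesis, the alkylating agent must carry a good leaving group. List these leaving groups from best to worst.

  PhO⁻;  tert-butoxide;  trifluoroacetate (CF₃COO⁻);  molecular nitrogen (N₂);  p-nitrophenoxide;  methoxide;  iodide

Leaving-group ability tracks the stability of the departed species; conjugate-acid pKₐ is the usual yardstick (lower pKₐ → better LG).
molecular nitrogen (N₂): no meaningful conjugate acid; N₂ departs as an exceptionally stable neutral molecule
iodide: pKₐ(HI) ≈ -10 — large, highly polarisable; very weak base
trifluoroacetate (CF₃COO⁻): pKₐ(CF₃COOH) ≈ 0.2
p-nitrophenoxide: pKₐ(p-nitrophenol) ≈ 7.2
PhO⁻: pKₐ(C₆H₅OH (phenol)) ≈ 10 — resonance into the ring helps, but still a poor LG
methoxide: pKₐ(CH₃OH) ≈ 15.5 — strong base; alkoxides do not leave unassisted
tert-butoxide: pKₐ(t-BuOH) ≈ 18

molecular nitrogen (N₂) > iodide > trifluoroacetate (CF₃COO⁻) > p-nitrophenoxide > PhO⁻ > methoxide > tert-butoxide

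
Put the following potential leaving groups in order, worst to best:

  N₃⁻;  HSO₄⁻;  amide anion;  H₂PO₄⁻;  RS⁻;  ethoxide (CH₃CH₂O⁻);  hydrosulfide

The more stable X⁻ (or X) is on its own — i.e. the weaker a base it is — the better a leaving group it makes.
HSO₄⁻: pKₐ(H₂SO₄) ≈ -3
H₂PO₄⁻: pKₐ(H₃PO₄) ≈ 2.1 — moderate base; biological leaving group after further activation
N₃⁻: pKₐ(HN₃) ≈ 4.7
hydrosulfide: pKₐ(H₂S) ≈ 7
RS⁻: pKₐ(RSH (a thiol)) ≈ 10.5 — moderately basic; rarely leaves without activation
ethoxide (CH₃CH₂O⁻): pKₐ(CH₃CH₂OH) ≈ 16 — strong base; alkoxides do not leave unassisted
amide anion: pKₐ(NH₃) ≈ 38 — extremely strong base; never a leaving group
Reversing gives the worst-to-best order requested.

amide anion < ethoxide (CH₃CH₂O⁻) < RS⁻ < hydrosulfide < N₃⁻ < H₂PO₄⁻ < HSO₄⁻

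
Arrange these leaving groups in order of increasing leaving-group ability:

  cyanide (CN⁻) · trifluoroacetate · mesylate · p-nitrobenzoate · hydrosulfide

cyanide (CN⁻) < hydrosulfide < p-nitrobenzoate < trifluoroacetate < mesylate

Leaving-group ability tracks the stability of the departed species; conjugate-acid pKₐ is the usual yardstick (lower pKₐ → better LG).
mesylate: pKₐ(CH₃SO₃H (MsOH)) ≈ -1.9
trifluoroacetate: pKₐ(CF₃COOH) ≈ 0.2
p-nitrobenzoate: pKₐ(p-nitrobenzoic acid) ≈ 3.4
hydrosulfide: pKₐ(H₂S) ≈ 7
cyanide (CN⁻): pKₐ(HCN) ≈ 9.2
Reversing gives the worst-to-best order requested.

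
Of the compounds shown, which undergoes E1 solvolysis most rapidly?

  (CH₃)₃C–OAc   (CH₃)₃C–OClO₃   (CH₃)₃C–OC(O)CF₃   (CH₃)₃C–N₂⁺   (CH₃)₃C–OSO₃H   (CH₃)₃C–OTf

Same R in every case — rank the leaving groups.
The more stable X⁻ (or X) is on its own — i.e. the weaker a base it is — the better a leaving group it makes.
(CH₃)₃C–N₂⁺ loses N₂: no meaningful conjugate acid; N₂ departs as an exceptionally stable neutral molecule
(CH₃)₃C–OTf loses OTf⁻: pKₐ(CF₃SO₃H (triflic acid)) ≈ -14
(CH₃)₃C–OClO₃ loses ClO₄⁻: pKₐ(HClO₄) ≈ -10
(CH₃)₃C–OSO₃H loses HSO₄⁻: pKₐ(H₂SO₄) ≈ -3
(CH₃)₃C–OC(O)CF₃ loses CF₃COO⁻: pKₐ(CF₃COOH) ≈ 0.2
(CH₃)₃C–OAc loses AcO⁻: pKₐ(CH₃COOH) ≈ 4.8

(CH₃)₃C–N₂⁺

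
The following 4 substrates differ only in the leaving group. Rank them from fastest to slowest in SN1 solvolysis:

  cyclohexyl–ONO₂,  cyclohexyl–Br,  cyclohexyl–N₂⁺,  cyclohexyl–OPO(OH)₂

cyclohexyl–N₂⁺ > cyclohexyl–Br > cyclohexyl–ONO₂ > cyclohexyl–OPO(OH)₂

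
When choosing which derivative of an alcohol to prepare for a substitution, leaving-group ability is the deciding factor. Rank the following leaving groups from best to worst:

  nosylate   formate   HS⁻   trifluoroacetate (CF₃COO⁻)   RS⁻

nosylate > trifluoroacetate (CF₃COO⁻) > formate > HS⁻ > RS⁻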